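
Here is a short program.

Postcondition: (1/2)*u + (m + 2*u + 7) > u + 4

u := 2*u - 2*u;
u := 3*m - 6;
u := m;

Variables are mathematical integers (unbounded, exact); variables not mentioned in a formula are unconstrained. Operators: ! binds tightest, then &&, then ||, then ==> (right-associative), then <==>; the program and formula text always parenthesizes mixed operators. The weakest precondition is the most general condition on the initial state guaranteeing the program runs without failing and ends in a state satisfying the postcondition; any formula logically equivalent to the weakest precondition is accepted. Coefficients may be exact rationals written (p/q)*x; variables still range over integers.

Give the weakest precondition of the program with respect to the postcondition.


Working backward. After the program, the postcondition (1/2)*u + (m + 2*u + 7) > u + 4 must hold; in canonical form it is m + (3/2)*u > -3.
Before u := m: (5/2)*m > -3
Before u := 3*m - 6: (5/2)*m > -3
Before u := 2*u - 2*u: (5/2)*m > -3
Answer: WP = (5/2)*m > -3


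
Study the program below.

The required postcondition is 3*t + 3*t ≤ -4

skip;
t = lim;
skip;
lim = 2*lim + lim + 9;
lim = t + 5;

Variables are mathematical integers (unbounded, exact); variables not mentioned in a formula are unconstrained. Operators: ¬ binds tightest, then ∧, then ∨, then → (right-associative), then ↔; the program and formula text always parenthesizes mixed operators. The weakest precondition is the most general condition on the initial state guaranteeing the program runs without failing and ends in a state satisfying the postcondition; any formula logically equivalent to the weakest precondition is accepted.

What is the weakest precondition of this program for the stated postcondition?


Working backward. After the program, the postcondition 3*t + 3*t ≤ -4 must hold; in canonical form it is 6*t ≤ -4.
Before lim := t + 5: 6*t ≤ -4
Before lim := 2*lim + lim + 9: 6*t ≤ -4
Before skip: 6*t ≤ -4
Before t := lim: 6*lim ≤ -4
Before skip: 6*lim ≤ -4
Answer: WP = 6*lim ≤ -4


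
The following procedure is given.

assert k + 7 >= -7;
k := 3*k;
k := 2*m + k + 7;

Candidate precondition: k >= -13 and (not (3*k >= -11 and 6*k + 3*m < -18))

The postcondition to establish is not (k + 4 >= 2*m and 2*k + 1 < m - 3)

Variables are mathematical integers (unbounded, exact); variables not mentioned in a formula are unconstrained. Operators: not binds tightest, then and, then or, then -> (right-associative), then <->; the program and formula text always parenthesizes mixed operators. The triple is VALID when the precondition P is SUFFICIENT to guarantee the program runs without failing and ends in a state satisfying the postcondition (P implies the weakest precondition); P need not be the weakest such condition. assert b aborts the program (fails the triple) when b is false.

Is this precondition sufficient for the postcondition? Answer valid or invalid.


Working backward. After the program, the postcondition not (k + 4 >= 2*m and 2*k + 1 < m - 3) must hold; in canonical form it is not (k >= 2*m - 4 and 2*k < m - 4).
Before k := 2*m + k + 7: not (k >= -11 and 2*k + 3*m < -18)
Before k := 3*k: not (3*k >= -11 and 6*k + 3*m < -18)
Before assert k + 7 >= -7: k >= -14 and (not (3*k >= -11 and 6*k + 3*m < -18))
The weakest precondition is k >= -14 and (not (3*k >= -11 and 6*k + 3*m < -18)).
Check whether k >= -13 and (not (3*k >= -11 and 6*k + 3*m < -18)) implies it.
Every state satisfying the precondition satisfies the weakest precondition: the implication holds.
Answer: valid


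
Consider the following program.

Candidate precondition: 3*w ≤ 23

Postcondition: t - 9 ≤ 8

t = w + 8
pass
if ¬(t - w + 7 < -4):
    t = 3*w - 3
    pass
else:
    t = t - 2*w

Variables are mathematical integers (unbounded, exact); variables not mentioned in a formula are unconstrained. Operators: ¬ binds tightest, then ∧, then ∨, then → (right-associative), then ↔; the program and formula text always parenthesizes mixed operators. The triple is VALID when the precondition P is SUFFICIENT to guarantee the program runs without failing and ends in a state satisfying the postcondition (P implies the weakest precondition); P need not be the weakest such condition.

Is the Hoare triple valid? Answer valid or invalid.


Working backward. After the program, the postcondition t - 9 ≤ 8 must hold; in canonical form it is t ≤ 17.
Then branch requires 3*w ≤ 20; else branch requires t ≤ 2*w + 17.
Before the if: ((¬(t < w - 11)) → 3*w ≤ 20) ∧ (t < w - 11 → t ≤ 2*w + 17)
Before skip: ((¬(t < w - 11)) → 3*w ≤ 20) ∧ (t < w - 11 → t ≤ 2*w + 17)
Before t := w + 8: 3*w ≤ 20
The weakest precondition is 3*w ≤ 20.
Check whether 3*w ≤ 23 implies it.
Countermodel: at the initial state w = 7, the precondition holds but the weakest precondition fails.
Answer: invalid


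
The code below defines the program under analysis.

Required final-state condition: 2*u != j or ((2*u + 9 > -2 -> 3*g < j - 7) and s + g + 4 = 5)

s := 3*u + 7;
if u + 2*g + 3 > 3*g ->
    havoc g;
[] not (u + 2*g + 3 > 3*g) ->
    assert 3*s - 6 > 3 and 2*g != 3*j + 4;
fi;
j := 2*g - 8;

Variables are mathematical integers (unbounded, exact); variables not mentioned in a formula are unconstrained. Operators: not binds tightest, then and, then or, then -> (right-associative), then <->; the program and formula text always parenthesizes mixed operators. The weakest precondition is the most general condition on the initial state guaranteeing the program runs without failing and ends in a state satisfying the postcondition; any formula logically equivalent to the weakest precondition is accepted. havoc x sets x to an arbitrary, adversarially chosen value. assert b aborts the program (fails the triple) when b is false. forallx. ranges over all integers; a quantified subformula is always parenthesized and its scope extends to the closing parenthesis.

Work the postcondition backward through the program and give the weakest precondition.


Working backward. After the program, the postcondition 2*u != j or ((2*u + 9 > -2 -> 3*g < j - 7) and s + g + 4 = 5) must hold; in canonical form it is 2*u != j or ((2*u > -11 -> 3*g < j - 7) and g + s = 1).
Before j := 2*g - 8: 2*u != 2*g - 8 or ((2*u > -11 -> g < -15) and g + s = 1)
Then branch requires forall g_1. (2*u != 2*g_1 - 8 or ((2*u > -11 -> g_1 < -15) and g_1 + s = 1)); else branch requires 3*s > 9 and 2*g != 3*j + 4 and (2*u != 2*g - 8 or ((2*u > -11 -> g < -15) and g + s = 1)).
Before the if: (u > g - 3 -> (forall g_1. (2*u != 2*g_1 - 8 or ((2*u > -11 -> g_1 < -15) and g_1 + s = 1)))) and ((not (u > g - 3)) -> (3*s > 9 and 2*g != 3*j + 4 and (2*u != 2*g - 8 or ((2*u > -11 -> g < -15) and g + s = 1))))
Before s := 3*u + 7: (u > g - 3 -> (forall g_1. (2*u != 2*g_1 - 8 or ((2*u > -11 -> g_1 < -15) and g_1 + 3*u = -6)))) and ((not (u > g - 3)) -> (9*u > -12 and 2*g != 3*j + 4 and (2*u != 2*g - 8 or ((2*u > -11 -> g < -15) and g + 3*u = -6))))
Answer: WP = (u > g - 3 -> (forall g_1. (2*u != 2*g_1 - 8 or ((2*u > -11 -> g_1 < -15) and g_1 + 3*u = -6)))) and ((not (u > g - 3)) -> (9*u > -12 and 2*g != 3*j + 4 and (2*u != 2*g - 8 or ((2*u > -11 -> g < -15) and g + 3*u = -6))))


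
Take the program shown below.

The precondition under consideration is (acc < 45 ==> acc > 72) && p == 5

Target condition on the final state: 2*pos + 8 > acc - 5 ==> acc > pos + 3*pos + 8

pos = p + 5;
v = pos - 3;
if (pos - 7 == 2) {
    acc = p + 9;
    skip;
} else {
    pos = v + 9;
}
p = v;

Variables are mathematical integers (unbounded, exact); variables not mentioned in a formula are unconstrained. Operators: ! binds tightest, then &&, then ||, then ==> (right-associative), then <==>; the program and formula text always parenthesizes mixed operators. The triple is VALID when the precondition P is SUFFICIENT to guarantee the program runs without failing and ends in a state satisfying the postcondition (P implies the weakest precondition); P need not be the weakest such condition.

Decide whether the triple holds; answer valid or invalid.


Working backward. After the program, the postcondition 2*pos + 8 > acc - 5 ==> acc > pos + 3*pos + 8 must hold; in canonical form it is 2*pos > acc - 13 ==> acc > 4*pos + 8.
Before p := v: 2*pos > acc - 13 ==> acc > 4*pos + 8
Then branch requires 2*pos > p - 4 ==> p > 4*pos - 1; else branch requires 2*v > acc - 31 ==> acc > 4*v + 44.
Before the if: (pos == 9 ==> (2*pos > p - 4 ==> p > 4*pos - 1)) && ((!(pos == 9)) ==> (2*v > acc - 31 ==> acc > 4*v + 44))
Before v := pos - 3: (pos == 9 ==> (2*pos > p - 4 ==> p > 4*pos - 1)) && ((!(pos == 9)) ==> (2*pos > acc - 25 ==> acc > 4*pos + 32))
Before pos := p + 5: (p == 4 ==> (p > -14 ==> 3*p < -19)) && ((!(p == 4)) ==> (2*p > acc - 35 ==> acc > 4*p + 52))
The weakest precondition is (p == 4 ==> (p > -14 ==> 3*p < -19)) && ((!(p == 4)) ==> (2*p > acc - 35 ==> acc > 4*p + 52)).
Check whether (acc < 45 ==> acc > 72) && p == 5 implies it.
Every state satisfying the precondition satisfies the weakest precondition: the implication holds.
Answer: valid


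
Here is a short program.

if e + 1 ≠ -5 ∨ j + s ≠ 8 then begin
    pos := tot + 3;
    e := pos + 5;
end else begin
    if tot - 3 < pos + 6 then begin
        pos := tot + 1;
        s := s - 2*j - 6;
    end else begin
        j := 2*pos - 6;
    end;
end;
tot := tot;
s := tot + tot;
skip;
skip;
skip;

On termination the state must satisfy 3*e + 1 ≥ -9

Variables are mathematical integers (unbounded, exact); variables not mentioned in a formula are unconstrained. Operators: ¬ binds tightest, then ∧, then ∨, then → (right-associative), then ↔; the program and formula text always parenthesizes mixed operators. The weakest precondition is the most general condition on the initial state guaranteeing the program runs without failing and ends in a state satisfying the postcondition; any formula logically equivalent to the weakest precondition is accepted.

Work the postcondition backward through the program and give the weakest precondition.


Working backward. After the program, the postcondition 3*e + 1 ≥ -9 must hold; in canonical form it is 3*e ≥ -10.
Before skip: 3*e ≥ -10
Before skip: 3*e ≥ -10
Before skip: 3*e ≥ -10
Before s := tot + tot: 3*e ≥ -10
Before tot := tot: 3*e ≥ -10
Then branch requires 3*tot ≥ -34; else branch requires (tot < pos + 9 → 3*e ≥ -10) ∧ ((¬(tot < pos + 9)) → 3*e ≥ -10).
Before the if: ((e ≠ -6 ∨ j + s ≠ 8) → 3*tot ≥ -34) ∧ ((¬(e ≠ -6 ∨ j + s ≠ 8)) → ((tot < pos + 9 → 3*e ≥ -10) ∧ ((¬(tot < pos + 9)) → 3*e ≥ -10)))
Answer: WP = ((e ≠ -6 ∨ j + s ≠ 8) → 3*tot ≥ -34) ∧ ((¬(e ≠ -6 ∨ j + s ≠ 8)) → ((tot < pos + 9 → 3*e ≥ -10) ∧ ((¬(tot < pos + 9)) → 3*e ≥ -10)))


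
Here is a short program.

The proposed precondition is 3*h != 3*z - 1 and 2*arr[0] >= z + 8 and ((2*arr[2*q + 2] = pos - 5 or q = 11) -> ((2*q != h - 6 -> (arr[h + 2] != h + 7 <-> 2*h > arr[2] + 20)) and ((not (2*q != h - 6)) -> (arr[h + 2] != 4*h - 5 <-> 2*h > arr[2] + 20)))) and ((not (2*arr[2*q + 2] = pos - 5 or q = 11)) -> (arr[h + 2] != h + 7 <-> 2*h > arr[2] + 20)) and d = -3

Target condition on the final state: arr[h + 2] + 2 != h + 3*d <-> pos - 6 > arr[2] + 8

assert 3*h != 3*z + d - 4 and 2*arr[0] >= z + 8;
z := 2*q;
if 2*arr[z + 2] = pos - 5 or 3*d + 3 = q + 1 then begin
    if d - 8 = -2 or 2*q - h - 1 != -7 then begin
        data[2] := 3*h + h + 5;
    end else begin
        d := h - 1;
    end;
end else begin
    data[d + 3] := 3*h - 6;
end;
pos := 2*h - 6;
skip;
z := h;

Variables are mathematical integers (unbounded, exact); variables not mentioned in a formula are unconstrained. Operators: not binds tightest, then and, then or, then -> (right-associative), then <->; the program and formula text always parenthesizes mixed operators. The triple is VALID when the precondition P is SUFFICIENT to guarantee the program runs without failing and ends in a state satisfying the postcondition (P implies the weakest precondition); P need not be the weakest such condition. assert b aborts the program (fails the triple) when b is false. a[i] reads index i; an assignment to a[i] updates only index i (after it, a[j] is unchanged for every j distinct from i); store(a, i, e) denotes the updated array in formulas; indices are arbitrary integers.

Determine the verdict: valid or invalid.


Working backward. After the program, the postcondition arr[h + 2] + 2 != h + 3*d <-> pos - 6 > arr[2] + 8 must hold; in canonical form it is arr[h + 2] != 3*d + h - 2 <-> pos > arr[2] + 14.
Before z := h: arr[h + 2] != 3*d + h - 2 <-> pos > arr[2] + 14
Before skip: arr[h + 2] != 3*d + h - 2 <-> pos > arr[2] + 14
Before pos := 2*h - 6: arr[h + 2] != 3*d + h - 2 <-> 2*h > arr[2] + 20
Then branch requires ((d = 6 or 2*q != h - 6) -> (arr[h + 2] != 3*d + h - 2 <-> 2*h > arr[2] + 20)) and ((not (d = 6 or 2*q != h - 6)) -> (arr[h + 2] != 4*h - 5 <-> 2*h > arr[2] + 20)); else branch requires arr[h + 2] != 3*d + h - 2 <-> 2*h > arr[2] + 20.
Before the if: ((2*arr[z + 2] = pos - 5 or 3*d = q - 2) -> (((d = 6 or 2*q != h - 6) -> (arr[h + 2] != 3*d + h - 2 <-> 2*h > arr[2] + 20)) and ((not (d = 6 or 2*q != h - 6)) -> (arr[h + 2] != 4*h - 5 <-> 2*h > arr[2] + 20)))) and ((not (2*arr[z + 2] = pos - 5 or 3*d = q - 2)) -> (arr[h + 2] != 3*d + h - 2 <-> 2*h > arr[2] + 20))
Before z := 2*q: ((2*arr[2*q + 2] = pos - 5 or 3*d = q - 2) -> (((d = 6 or 2*q != h - 6) -> (arr[h + 2] != 3*d + h - 2 <-> 2*h > arr[2] + 20)) and ((not (d = 6 or 2*q != h - 6)) -> (arr[h + 2] != 4*h - 5 <-> 2*h > arr[2] + 20)))) and ((not (2*arr[2*q + 2] = pos - 5 or 3*d = q - 2)) -> (arr[h + 2] != 3*d + h - 2 <-> 2*h > arr[2] + 20))
Before assert 3*h != 3*z + d - 4 and 2*arr[0] >= z + 8: 3*h != d + 3*z - 4 and 2*arr[0] >= z + 8 and ((2*arr[2*q + 2] = pos - 5 or 3*d = q - 2) -> (((d = 6 or 2*q != h - 6) -> (arr[h + 2] != 3*d + h - 2 <-> 2*h > arr[2] + 20)) and ((not (d = 6 or 2*q != h - 6)) -> (arr[h + 2] != 4*h - 5 <-> 2*h > arr[2] + 20)))) and ((not (2*arr[2*q + 2] = pos - 5 or 3*d = q - 2)) -> (arr[h + 2] != 3*d + h - 2 <-> 2*h > arr[2] + 20))
The weakest precondition is 3*h != d + 3*z - 4 and 2*arr[0] >= z + 8 and ((2*arr[2*q + 2] = pos - 5 or 3*d = q - 2) -> (((d = 6 or 2*q != h - 6) -> (arr[h + 2] != 3*d + h - 2 <-> 2*h > arr[2] + 20)) and ((not (d = 6 or 2*q != h - 6)) -> (arr[h + 2] != 4*h - 5 <-> 2*h > arr[2] + 20)))) and ((not (2*arr[2*q + 2] = pos - 5 or 3*d = q - 2)) -> (arr[h + 2] != 3*d + h - 2 <-> 2*h > arr[2] + 20)).
Check whether 3*h != 3*z - 1 and 2*arr[0] >= z + 8 and ((2*arr[2*q + 2] = pos - 5 or q = 11) -> ((2*q != h - 6 -> (arr[h + 2] != h + 7 <-> 2*h > arr[2] + 20)) and ((not (2*q != h - 6)) -> (arr[h + 2] != 4*h - 5 <-> 2*h > arr[2] + 20)))) and ((not (2*arr[2*q + 2] = pos - 5 or q = 11)) -> (arr[h + 2] != h + 7 <-> 2*h > arr[2] + 20)) and d = -3 implies it.
Countermodel: at the initial state arr = {[-6] = -13, [0] = -13, [2] = -25, elsewhere -13}, d = -3, h = -2, pos = -20, q = -4, z = -34, the precondition holds but the weakest precondition fails.
Answer: invalid


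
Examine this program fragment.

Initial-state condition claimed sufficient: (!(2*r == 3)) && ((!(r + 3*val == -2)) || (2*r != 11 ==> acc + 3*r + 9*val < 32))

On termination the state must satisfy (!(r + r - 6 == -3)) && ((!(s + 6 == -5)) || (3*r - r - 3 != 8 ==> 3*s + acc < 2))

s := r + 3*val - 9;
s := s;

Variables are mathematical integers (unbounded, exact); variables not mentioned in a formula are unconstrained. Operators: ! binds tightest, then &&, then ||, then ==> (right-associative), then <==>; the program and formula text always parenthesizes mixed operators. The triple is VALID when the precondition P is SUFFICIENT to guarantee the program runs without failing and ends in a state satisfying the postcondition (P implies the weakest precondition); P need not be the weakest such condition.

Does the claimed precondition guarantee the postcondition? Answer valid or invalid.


Working backward. After the program, the postcondition (!(r + r - 6 == -3)) && ((!(s + 6 == -5)) || (3*r - r - 3 != 8 ==> 3*s + acc < 2)) must hold; in canonical form it is (!(2*r == 3)) && ((!(s == -11)) || (2*r != 11 ==> acc + 3*s < 2)).
Before s := s: (!(2*r == 3)) && ((!(s == -11)) || (2*r != 11 ==> acc + 3*s < 2))
Before s := r + 3*val - 9: (!(2*r == 3)) && ((!(r + 3*val == -2)) || (2*r != 11 ==> acc + 3*r + 9*val < 29))
The weakest precondition is (!(2*r == 3)) && ((!(r + 3*val == -2)) || (2*r != 11 ==> acc + 3*r + 9*val < 29)).
Check whether (!(2*r == 3)) && ((!(r + 3*val == -2)) || (2*r != 11 ==> acc + 3*r + 9*val < 32)) implies it.
Countermodel: at the initial state acc = 35, r = -2, val = 0, the precondition holds but the weakest precondition fails.
Answer: invalid


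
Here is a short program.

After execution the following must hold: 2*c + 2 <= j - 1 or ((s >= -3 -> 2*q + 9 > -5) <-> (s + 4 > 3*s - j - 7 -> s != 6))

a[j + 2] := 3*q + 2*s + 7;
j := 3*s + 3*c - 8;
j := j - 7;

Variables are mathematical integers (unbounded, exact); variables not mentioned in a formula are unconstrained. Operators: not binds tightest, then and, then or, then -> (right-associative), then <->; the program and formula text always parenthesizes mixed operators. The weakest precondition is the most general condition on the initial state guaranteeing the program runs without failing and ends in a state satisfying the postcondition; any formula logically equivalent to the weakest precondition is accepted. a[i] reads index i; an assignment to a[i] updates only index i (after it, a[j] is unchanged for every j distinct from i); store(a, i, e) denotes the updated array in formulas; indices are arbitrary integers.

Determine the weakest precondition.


Working backward. After the program, the postcondition 2*c + 2 <= j - 1 or ((s >= -3 -> 2*q + 9 > -5) <-> (s + 4 > 3*s - j - 7 -> s != 6)) must hold; in canonical form it is 2*c <= j - 3 or ((s >= -3 -> 2*q > -14) <-> (j > 2*s - 11 -> s != 6)).
Before j := j - 7: 2*c <= j - 10 or ((s >= -3 -> 2*q > -14) <-> (j > 2*s - 4 -> s != 6))
Before j := 3*s + 3*c - 8: c + 3*s >= 18 or ((s >= -3 -> 2*q > -14) <-> (3*c + s > 4 -> s != 6))
Before a[j + 2] := 3*q + 2*s + 7: c + 3*s >= 18 or ((s >= -3 -> 2*q > -14) <-> (3*c + s > 4 -> s != 6))
Answer: WP = c + 3*s >= 18 or ((s >= -3 -> 2*q > -14) <-> (3*c + s > 4 -> s != 6))


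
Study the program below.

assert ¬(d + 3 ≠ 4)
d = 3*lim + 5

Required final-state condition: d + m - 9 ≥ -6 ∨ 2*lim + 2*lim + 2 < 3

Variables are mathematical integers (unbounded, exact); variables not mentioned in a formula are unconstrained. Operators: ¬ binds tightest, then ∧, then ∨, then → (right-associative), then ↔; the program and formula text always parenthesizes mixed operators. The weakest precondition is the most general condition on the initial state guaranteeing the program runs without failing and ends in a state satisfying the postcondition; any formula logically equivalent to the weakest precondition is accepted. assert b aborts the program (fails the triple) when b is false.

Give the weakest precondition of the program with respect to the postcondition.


Working backward. After the program, the postcondition d + m - 9 ≥ -6 ∨ 2*lim + 2*lim + 2 < 3 must hold; in canonical form it is d + m ≥ 3 ∨ 4*lim < 1.
Before d := 3*lim + 5: 3*lim + m ≥ -2 ∨ 4*lim < 1
Before assert ¬(d + 3 ≠ 4): (¬(d ≠ 1)) ∧ (3*lim + m ≥ -2 ∨ 4*lim < 1)
Answer: WP = (¬(d ≠ 1)) ∧ (3*lim + m ≥ -2 ∨ 4*lim < 1)


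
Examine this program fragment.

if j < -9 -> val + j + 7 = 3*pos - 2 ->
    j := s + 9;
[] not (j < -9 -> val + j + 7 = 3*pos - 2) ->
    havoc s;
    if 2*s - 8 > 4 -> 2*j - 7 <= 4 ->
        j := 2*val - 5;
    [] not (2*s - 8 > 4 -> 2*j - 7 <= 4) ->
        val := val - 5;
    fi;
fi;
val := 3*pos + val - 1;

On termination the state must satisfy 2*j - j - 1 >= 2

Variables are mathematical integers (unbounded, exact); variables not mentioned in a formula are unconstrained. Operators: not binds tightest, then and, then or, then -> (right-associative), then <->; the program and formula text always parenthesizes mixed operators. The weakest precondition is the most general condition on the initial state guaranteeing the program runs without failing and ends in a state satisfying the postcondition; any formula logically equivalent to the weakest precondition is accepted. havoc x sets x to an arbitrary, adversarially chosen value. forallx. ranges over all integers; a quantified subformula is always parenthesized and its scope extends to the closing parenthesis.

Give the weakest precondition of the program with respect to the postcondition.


Working backward. After the program, the postcondition 2*j - j - 1 >= 2 must hold; in canonical form it is j >= 3.
Before val := 3*pos + val - 1: j >= 3
Then branch requires s >= -6; else branch requires forall s_1. (((2*s_1 > 12 -> 2*j <= 11) -> 2*val >= 8) and ((not (2*s_1 > 12 -> 2*j <= 11)) -> j >= 3)).
Before the if: ((j < -9 -> j + val = 3*pos - 9) -> s >= -6) and ((not (j < -9 -> j + val = 3*pos - 9)) -> (forall s_1. (((2*s_1 > 12 -> 2*j <= 11) -> 2*val >= 8) and ((not (2*s_1 > 12 -> 2*j <= 11)) -> j >= 3))))
Answer: WP = ((j < -9 -> j + val = 3*pos - 9) -> s >= -6) and ((not (j < -9 -> j + val = 3*pos - 9)) -> (forall s_1. (((2*s_1 > 12 -> 2*j <= 11) -> 2*val >= 8) and ((not (2*s_1 > 12 -> 2*j <= 11)) -> j >= 3))))


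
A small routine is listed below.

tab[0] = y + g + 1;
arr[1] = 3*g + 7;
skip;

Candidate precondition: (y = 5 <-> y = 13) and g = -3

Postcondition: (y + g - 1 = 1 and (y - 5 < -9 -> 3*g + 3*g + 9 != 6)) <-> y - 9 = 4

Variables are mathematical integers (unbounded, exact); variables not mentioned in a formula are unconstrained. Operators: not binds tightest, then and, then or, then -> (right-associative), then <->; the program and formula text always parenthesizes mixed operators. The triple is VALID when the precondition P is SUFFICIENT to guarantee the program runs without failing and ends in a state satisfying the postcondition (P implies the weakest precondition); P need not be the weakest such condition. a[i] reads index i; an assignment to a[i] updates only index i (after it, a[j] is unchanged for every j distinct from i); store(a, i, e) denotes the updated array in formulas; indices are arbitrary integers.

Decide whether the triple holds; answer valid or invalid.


Working backward. After the program, the postcondition (y + g - 1 = 1 and (y - 5 < -9 -> 3*g + 3*g + 9 != 6)) <-> y - 9 = 4 must hold; in canonical form it is (g + y = 2 and (y < -4 -> 6*g != -3)) <-> y = 13.
Before skip: (g + y = 2 and (y < -4 -> 6*g != -3)) <-> y = 13
Before arr[1] := 3*g + 7: (g + y = 2 and (y < -4 -> 6*g != -3)) <-> y = 13
Before tab[0] := y + g + 1: (g + y = 2 and (y < -4 -> 6*g != -3)) <-> y = 13
The weakest precondition is (g + y = 2 and (y < -4 -> 6*g != -3)) <-> y = 13.
Check whether (y = 5 <-> y = 13) and g = -3 implies it.
Every state satisfying the precondition satisfies the weakest precondition: the implication holds.
Answer: valid


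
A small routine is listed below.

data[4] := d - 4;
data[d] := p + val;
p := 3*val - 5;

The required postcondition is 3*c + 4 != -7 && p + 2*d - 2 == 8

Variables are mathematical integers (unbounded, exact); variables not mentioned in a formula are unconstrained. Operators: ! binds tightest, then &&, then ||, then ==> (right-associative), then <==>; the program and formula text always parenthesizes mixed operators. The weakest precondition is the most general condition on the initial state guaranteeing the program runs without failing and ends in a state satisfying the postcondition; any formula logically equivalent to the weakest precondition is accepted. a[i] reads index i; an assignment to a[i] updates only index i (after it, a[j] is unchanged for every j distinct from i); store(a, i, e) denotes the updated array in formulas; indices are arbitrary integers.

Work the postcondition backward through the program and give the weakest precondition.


Working backward. After the program, the postcondition 3*c + 4 != -7 && p + 2*d - 2 == 8 must hold; in canonical form it is 3*c != -11 && 2*d + p == 10.
Before p := 3*val - 5: 3*c != -11 && 2*d + 3*val == 15
Before data[d] := p + val: 3*c != -11 && 2*d + 3*val == 15
Before data[4] := d - 4: 3*c != -11 && 2*d + 3*val == 15
Answer: WP = 3*c != -11 && 2*d + 3*val == 15


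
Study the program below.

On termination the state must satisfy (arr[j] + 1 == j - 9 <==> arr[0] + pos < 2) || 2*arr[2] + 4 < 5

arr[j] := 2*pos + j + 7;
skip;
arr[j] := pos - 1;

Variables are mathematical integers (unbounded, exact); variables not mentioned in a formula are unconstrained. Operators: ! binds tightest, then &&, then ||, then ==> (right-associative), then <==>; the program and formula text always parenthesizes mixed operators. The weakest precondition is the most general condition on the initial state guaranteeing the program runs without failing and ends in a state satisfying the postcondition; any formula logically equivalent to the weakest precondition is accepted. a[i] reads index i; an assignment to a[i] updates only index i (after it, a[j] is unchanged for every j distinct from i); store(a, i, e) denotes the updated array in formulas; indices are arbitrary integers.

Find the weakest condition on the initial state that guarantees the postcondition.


Working backward. After the program, the postcondition (arr[j] + 1 == j - 9 <==> arr[0] + pos < 2) || 2*arr[2] + 4 < 5 must hold; in canonical form it is (arr[j] == j - 10 <==> arr[0] + pos < 2) || 2*arr[2] < 1.
Before arr[j] := pos - 1: (store(arr, j, pos - 1)[j] == j - 10 <==> store(arr, j, pos - 1)[0] + pos < 2) || 2*store(arr, j, pos - 1)[2] < 1
Before skip: (store(arr, j, pos - 1)[j] == j - 10 <==> store(arr, j, pos - 1)[0] + pos < 2) || 2*store(arr, j, pos - 1)[2] < 1
Before arr[j] := 2*pos + j + 7: (store(store(arr, j, j + 2*pos + 7), j, pos - 1)[j] == j - 10 <==> store(store(arr, j, j + 2*pos + 7), j, pos - 1)[0] + pos < 2) || 2*store(store(arr, j, j + 2*pos + 7), j, pos - 1)[2] < 1
Answer: WP = (store(store(arr, j, j + 2*pos + 7), j, pos - 1)[j] == j - 10 <==> store(store(arr, j, j + 2*pos + 7), j, pos - 1)[0] + pos < 2) || 2*store(store(arr, j, j + 2*pos + 7), j, pos - 1)[2] < 1


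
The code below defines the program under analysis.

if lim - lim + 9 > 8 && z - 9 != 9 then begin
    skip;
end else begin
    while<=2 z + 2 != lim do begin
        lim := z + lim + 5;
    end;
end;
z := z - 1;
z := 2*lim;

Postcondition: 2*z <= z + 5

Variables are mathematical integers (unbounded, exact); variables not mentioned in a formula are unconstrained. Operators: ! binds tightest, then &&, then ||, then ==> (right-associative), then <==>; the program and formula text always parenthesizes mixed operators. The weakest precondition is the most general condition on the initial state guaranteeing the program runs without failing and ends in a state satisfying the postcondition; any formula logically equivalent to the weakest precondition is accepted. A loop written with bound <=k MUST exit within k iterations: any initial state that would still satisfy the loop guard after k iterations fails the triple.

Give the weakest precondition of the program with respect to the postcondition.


Working backward. After the program, the postcondition 2*z <= z + 5 must hold; in canonical form it is z <= 5.
Before z := 2*lim: 2*lim <= 5
Before z := z - 1: 2*lim <= 5
Then branch requires 2*lim <= 5; else branch requires (z != lim - 2 ==> ((lim != -3 ==> ((!(lim + z != -8)) && 2*lim + 4*z <= -15)) && ((!(lim != -3)) ==> 2*lim + 2*z <= -5))) && ((!(z != lim - 2)) ==> 2*lim <= 5).
Before the if: (z != 18 ==> 2*lim <= 5) && ((!(z != 18)) ==> ((z != lim - 2 ==> ((lim != -3 ==> ((!(lim + z != -8)) && 2*lim + 4*z <= -15)) && ((!(lim != -3)) ==> 2*lim + 2*z <= -5))) && ((!(z != lim - 2)) ==> 2*lim <= 5)))
Answer: WP = (z != 18 ==> 2*lim <= 5) && ((!(z != 18)) ==> ((z != lim - 2 ==> ((lim != -3 ==> ((!(lim + z != -8)) && 2*lim + 4*z <= -15)) && ((!(lim != -3)) ==> 2*lim + 2*z <= -5))) && ((!(z != lim - 2)) ==> 2*lim <= 5)))


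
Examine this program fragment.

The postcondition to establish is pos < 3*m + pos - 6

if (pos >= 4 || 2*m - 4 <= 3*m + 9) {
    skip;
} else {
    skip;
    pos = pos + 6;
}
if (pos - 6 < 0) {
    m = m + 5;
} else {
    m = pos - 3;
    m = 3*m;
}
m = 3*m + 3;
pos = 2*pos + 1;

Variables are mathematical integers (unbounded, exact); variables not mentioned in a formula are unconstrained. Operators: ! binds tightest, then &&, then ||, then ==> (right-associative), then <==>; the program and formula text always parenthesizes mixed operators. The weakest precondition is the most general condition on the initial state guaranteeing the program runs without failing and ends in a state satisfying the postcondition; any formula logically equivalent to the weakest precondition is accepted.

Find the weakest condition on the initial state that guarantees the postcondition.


Working backward. After the program, the postcondition pos < 3*m + pos - 6 must hold; in canonical form it is 3*m > 6.
Before pos := 2*pos + 1: 3*m > 6
Before m := 3*m + 3: 9*m > -3
Then branch requires 9*m > -48; else branch requires 27*pos > 78.
Before the if: (pos < 6 ==> 9*m > -48) && ((!(pos < 6)) ==> 27*pos > 78)
Then branch requires (pos < 6 ==> 9*m > -48) && ((!(pos < 6)) ==> 27*pos > 78); else branch requires (pos < 0 ==> 9*m > -48) && ((!(pos < 0)) ==> 27*pos > -84).
Before the if: ((pos >= 4 || m >= -13) ==> ((pos < 6 ==> 9*m > -48) && ((!(pos < 6)) ==> 27*pos > 78))) && ((!(pos >= 4 || m >= -13)) ==> ((pos < 0 ==> 9*m > -48) && ((!(pos < 0)) ==> 27*pos > -84)))
Answer: WP = ((pos >= 4 || m >= -13) ==> ((pos < 6 ==> 9*m > -48) && ((!(pos < 6)) ==> 27*pos > 78))) && ((!(pos >= 4 || m >= -13)) ==> ((pos < 0 ==> 9*m > -48) && ((!(pos < 0)) ==> 27*pos > -84)))


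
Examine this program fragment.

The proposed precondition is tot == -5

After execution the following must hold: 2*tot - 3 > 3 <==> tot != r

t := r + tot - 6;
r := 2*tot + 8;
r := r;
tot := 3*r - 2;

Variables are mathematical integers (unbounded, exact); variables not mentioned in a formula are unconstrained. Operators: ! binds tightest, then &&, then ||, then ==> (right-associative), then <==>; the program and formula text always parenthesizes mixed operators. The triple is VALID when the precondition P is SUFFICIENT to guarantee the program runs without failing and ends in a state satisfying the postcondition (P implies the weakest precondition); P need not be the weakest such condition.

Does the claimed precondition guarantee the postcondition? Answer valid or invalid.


Working backward. After the program, the postcondition 2*tot - 3 > 3 <==> tot != r must hold; in canonical form it is 2*tot > 6 <==> tot != r.
Before tot := 3*r - 2: 6*r > 10 <==> 2*r != 2
Before r := r: 6*r > 10 <==> 2*r != 2
Before r := 2*tot + 8: 12*tot > -38 <==> 4*tot != -14
Before t := r + tot - 6: 12*tot > -38 <==> 4*tot != -14
The weakest precondition is 12*tot > -38 <==> 4*tot != -14.
Check whether tot == -5 implies it.
Countermodel: at the initial state tot = -5, the precondition holds but the weakest precondition fails.
Answer: invalid


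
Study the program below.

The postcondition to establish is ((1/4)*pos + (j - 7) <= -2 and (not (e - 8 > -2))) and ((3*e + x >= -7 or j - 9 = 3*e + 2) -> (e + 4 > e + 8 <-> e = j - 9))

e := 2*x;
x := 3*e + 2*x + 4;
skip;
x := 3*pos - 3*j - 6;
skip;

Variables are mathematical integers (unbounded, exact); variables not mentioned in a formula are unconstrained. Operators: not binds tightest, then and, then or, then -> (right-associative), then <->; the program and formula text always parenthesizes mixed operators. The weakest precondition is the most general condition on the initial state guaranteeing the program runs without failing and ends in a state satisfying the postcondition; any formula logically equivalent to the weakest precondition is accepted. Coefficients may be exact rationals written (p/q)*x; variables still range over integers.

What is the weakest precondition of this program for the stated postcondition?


Working backward. After the program, the postcondition ((1/4)*pos + (j - 7) <= -2 and (not (e - 8 > -2))) and ((3*e + x >= -7 or j - 9 = 3*e + 2) -> (e + 4 > e + 8 <-> e = j - 9)) must hold; in canonical form it is j + (1/4)*pos <= 5 and (not (e > 6)) and ((3*e + x >= -7 or j = 3*e + 11) -> (not (e = j - 9))).
Before skip: j + (1/4)*pos <= 5 and (not (e > 6)) and ((3*e + x >= -7 or j = 3*e + 11) -> (not (e = j - 9)))
Before x := 3*pos - 3*j - 6: j + (1/4)*pos <= 5 and (not (e > 6)) and ((3*e + 3*pos >= 3*j - 1 or j = 3*e + 11) -> (not (e = j - 9)))
Before skip: j + (1/4)*pos <= 5 and (not (e > 6)) and ((3*e + 3*pos >= 3*j - 1 or j = 3*e + 11) -> (not (e = j - 9)))
Before x := 3*e + 2*x + 4: j + (1/4)*pos <= 5 and (not (e > 6)) and ((3*e + 3*pos >= 3*j - 1 or j = 3*e + 11) -> (not (e = j - 9)))
Before e := 2*x: j + (1/4)*pos <= 5 and (not (2*x > 6)) and ((3*pos + 6*x >= 3*j - 1 or j = 6*x + 11) -> (not (2*x = j - 9)))
Answer: WP = j + (1/4)*pos <= 5 and (not (2*x > 6)) and ((3*pos + 6*x >= 3*j - 1 or j = 6*x + 11) -> (not (2*x = j - 9)))


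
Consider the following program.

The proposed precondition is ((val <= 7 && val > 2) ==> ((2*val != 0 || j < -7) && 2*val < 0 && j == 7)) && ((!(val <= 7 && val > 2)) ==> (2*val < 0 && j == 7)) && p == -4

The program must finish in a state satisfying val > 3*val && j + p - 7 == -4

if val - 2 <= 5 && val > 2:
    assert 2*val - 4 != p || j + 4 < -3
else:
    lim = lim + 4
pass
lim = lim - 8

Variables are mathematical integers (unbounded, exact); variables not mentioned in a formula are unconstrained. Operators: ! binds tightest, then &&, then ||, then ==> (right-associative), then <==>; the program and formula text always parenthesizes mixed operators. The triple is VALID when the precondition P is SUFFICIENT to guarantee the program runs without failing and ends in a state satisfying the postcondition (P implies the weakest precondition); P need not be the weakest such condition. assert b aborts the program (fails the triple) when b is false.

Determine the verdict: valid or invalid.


Working backward. After the program, the postcondition val > 3*val && j + p - 7 == -4 must hold; in canonical form it is 2*val < 0 && j + p == 3.
Before lim := lim - 8: 2*val < 0 && j + p == 3
Before skip: 2*val < 0 && j + p == 3
Then branch requires (2*val != p + 4 || j < -7) && 2*val < 0 && j + p == 3; else branch requires 2*val < 0 && j + p == 3.
Before the if: ((val <= 7 && val > 2) ==> ((2*val != p + 4 || j < -7) && 2*val < 0 && j + p == 3)) && ((!(val <= 7 && val > 2)) ==> (2*val < 0 && j + p == 3))
The weakest precondition is ((val <= 7 && val > 2) ==> ((2*val != p + 4 || j < -7) && 2*val < 0 && j + p == 3)) && ((!(val <= 7 && val > 2)) ==> (2*val < 0 && j + p == 3)).
Check whether ((val <= 7 && val > 2) ==> ((2*val != 0 || j < -7) && 2*val < 0 && j == 7)) && ((!(val <= 7 && val > 2)) ==> (2*val < 0 && j == 7)) && p == -4 implies it.
Every state satisfying the precondition satisfies the weakest precondition: the implication holds.
Answer: valid


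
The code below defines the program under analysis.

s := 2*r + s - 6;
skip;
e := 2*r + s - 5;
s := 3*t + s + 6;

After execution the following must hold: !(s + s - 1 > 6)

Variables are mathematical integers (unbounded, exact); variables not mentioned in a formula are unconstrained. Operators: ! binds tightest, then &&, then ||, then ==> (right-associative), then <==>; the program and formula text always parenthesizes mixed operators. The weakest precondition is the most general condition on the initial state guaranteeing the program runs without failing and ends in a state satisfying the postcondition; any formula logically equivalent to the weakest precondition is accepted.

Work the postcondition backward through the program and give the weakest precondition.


Working backward. After the program, the postcondition !(s + s - 1 > 6) must hold; in canonical form it is !(2*s > 7).
Before s := 3*t + s + 6: !(2*s + 6*t > -5)
Before e := 2*r + s - 5: !(2*s + 6*t > -5)
Before skip: !(2*s + 6*t > -5)
Before s := 2*r + s - 6: !(4*r + 2*s + 6*t > 7)
Answer: WP = !(4*r + 2*s + 6*t > 7)


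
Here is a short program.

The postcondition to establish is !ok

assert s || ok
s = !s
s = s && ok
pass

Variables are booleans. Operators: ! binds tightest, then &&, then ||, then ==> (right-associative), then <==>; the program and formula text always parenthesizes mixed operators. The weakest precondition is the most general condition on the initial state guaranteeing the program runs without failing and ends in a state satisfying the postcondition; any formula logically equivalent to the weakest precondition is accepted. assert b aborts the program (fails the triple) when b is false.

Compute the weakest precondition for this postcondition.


Working backward. After the program, !ok must hold.
Before skip: !ok
Before s := s && ok: !ok
Before s := !s: !ok
Before assert s || ok: (s || ok) && (!ok)
Answer: WP = (s || ok) && (!ok)


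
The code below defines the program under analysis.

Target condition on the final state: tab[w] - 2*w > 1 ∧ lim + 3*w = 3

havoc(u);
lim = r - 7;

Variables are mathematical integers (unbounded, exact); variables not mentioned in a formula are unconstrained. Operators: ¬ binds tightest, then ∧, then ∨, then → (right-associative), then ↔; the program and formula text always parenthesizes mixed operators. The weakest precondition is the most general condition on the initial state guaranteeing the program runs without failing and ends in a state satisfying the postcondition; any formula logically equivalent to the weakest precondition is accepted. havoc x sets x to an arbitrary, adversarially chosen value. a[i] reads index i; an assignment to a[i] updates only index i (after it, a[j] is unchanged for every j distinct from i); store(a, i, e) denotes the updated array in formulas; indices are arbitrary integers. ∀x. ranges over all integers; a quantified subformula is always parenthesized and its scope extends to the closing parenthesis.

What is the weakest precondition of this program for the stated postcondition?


Working backward. After the program, the postcondition tab[w] - 2*w > 1 ∧ lim + 3*w = 3 must hold; in canonical form it is tab[w] > 2*w + 1 ∧ lim + 3*w = 3.
Before lim := r - 7: tab[w] > 2*w + 1 ∧ r + 3*w = 10
Before havoc u: tab[w] > 2*w + 1 ∧ r + 3*w = 10
Answer: WP = tab[w] > 2*w + 1 ∧ r + 3*w = 10


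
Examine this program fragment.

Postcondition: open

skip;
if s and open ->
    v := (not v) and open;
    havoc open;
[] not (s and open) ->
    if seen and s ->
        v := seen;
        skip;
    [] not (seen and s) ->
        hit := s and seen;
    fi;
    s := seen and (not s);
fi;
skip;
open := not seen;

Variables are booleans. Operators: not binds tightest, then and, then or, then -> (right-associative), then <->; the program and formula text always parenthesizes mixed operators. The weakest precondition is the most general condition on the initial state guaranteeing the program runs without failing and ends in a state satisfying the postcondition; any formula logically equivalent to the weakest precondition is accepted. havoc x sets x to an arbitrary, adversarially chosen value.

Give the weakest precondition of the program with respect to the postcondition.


Working backward. After the program, open must hold.
Before open := not seen: not seen
Before skip: not seen
Then branch requires not seen; else branch requires ((seen and s) -> (not seen)) and ((not (seen and s)) -> (not seen)).
Before the if: ((s and open) -> (not seen)) and ((not (s and open)) -> (((seen and s) -> (not seen)) and ((not (seen and s)) -> (not seen))))
Before skip: ((s and open) -> (not seen)) and ((not (s and open)) -> (((seen and s) -> (not seen)) and ((not (seen and s)) -> (not seen))))
Answer: WP = ((s and open) -> (not seen)) and ((not (s and open)) -> (((seen and s) -> (not seen)) and ((not (seen and s)) -> (not seen))))


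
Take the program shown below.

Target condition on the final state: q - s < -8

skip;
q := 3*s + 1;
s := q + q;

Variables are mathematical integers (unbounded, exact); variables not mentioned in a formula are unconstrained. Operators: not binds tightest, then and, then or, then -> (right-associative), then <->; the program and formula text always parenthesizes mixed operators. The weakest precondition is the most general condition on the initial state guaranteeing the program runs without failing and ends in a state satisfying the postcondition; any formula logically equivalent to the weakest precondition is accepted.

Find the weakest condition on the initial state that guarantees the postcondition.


Working backward. After the program, the postcondition q - s < -8 must hold; in canonical form it is q < s - 8.
Before s := q + q: q > 8
Before q := 3*s + 1: 3*s > 7
Before skip: 3*s > 7
Answer: WP = 3*s > 7
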